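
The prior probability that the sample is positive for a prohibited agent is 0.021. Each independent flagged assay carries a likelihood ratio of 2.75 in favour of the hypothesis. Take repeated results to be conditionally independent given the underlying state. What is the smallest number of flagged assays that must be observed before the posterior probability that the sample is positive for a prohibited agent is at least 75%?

5

Prior odds = 0.021/0.979 = 21/979.
Likelihood ratio per flagged assay = 2.75.
Target posterior odds = 0.75/0.25 = 3.
Require 2.75ⁿ ≥ 3 ÷ (21/979) = 979/7.
2.75⁴ = 57.19140625 falls short of 979/7 but 2.75⁵ = 161051/1024 reaches it, so n = 5.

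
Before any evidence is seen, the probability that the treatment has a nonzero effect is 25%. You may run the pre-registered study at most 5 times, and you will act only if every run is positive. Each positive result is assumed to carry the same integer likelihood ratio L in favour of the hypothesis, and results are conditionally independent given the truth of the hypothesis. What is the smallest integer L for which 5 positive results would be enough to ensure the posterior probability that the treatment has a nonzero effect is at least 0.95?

3

Prior odds = 0.25/0.75 = 1/3.
Target odds = 0.95/0.05 = 19.
Need L⁵ ≥ 19 ÷ (1/3) = 57.
2⁵ = 32 < 57 ≤ 243 = 3⁵, so L = 3.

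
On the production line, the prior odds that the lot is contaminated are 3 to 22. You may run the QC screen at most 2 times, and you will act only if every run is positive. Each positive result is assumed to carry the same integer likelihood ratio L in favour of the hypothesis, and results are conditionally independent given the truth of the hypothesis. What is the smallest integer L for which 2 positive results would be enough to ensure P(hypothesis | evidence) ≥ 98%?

Prior odds = 3/22.
Target odds = 0.98/0.02 = 49.
Need L² ≥ 49 ÷ (3/22) = 1078/3.
18² = 324 < 1078/3 ≤ 361 = 19², so L = 19.

19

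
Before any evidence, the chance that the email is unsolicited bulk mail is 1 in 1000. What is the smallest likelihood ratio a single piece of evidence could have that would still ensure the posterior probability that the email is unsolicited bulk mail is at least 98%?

Prior odds = 0.001/0.999 = 1/999.
Target odds = 0.98/0.02 = 49.
Required Bayes factor = 49 ÷ (1/999) = 48951.

48951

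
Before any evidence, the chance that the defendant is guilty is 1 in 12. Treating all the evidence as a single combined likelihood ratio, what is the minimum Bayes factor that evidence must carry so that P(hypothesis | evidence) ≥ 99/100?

1089

Prior odds = (1/12)/(11/12) = 1/11.
Target odds = 0.99/0.01 = 99.
Required Bayes factor = 99 ÷ (1/11) = 1089.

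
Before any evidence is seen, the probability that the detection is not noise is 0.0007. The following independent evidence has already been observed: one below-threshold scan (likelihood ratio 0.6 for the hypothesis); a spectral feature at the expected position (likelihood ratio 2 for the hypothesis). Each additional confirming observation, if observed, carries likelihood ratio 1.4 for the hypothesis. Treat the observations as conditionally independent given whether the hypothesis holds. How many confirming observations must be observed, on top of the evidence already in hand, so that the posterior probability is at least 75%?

25

Prior odds = 0.0007/0.9993 = 7/9993.
Combined Bayes factor of the evidence already in hand = 0.6 × 2 = 1.2.
Odds after that evidence = (7/9993) × 1.2 = 14/16655.
Target odds = 0.75/0.25 = 3.
Need 1.4ⁿ ≥ 3 ÷ (14/16655) = 49965/14.
1.4²⁴ ≈3214.2 falls short of 49965/14 but 1.4²⁵ ≈4499.88 reaches it, so n = 25.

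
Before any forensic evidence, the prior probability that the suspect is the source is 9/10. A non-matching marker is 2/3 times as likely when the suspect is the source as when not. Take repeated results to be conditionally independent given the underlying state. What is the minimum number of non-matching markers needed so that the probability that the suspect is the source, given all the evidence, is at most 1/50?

16

Prior odds: 0.9 ÷ 0.1 = 9.
Likelihood ratio per non-matching marker = 2/3.
Target odds: 0.02 ÷ 0.98 = 1/49.
Require (2/3)ⁿ ≤ 1/49 ÷ 9 = 1/441.
(2/3)¹⁵ = 32768/14348907 is still above 1/441 but (2/3)¹⁶ = 65536/43046721 is at or below it, so n = 16.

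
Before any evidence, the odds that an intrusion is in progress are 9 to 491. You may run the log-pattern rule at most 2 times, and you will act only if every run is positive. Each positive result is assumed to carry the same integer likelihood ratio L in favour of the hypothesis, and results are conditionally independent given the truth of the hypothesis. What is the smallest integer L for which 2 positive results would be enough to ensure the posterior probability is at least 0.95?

Prior odds = 9/491.
Target odds = 0.95/0.05 = 19.
Need L² ≥ 19 ÷ (9/491) = 9329/9.
32² = 1024 < 9329/9 ≤ 1089 = 33², so L = 33.

33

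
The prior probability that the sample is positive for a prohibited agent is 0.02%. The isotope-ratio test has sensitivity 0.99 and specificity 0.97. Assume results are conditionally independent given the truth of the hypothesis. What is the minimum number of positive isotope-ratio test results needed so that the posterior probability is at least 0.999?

Prior odds = 0.0002/0.9998 = 1/4999.
False-positive rate = 1 − 0.97 = 0.03; likelihood ratio of a positive = 0.99/0.03 = 33.
Target posterior odds = 0.999/0.001 = 999.
Need (1/4999) × 33ⁿ ≥ 999, i.e. 33ⁿ ≥ 4994001.
33⁴ = 1185921 falls short of 4994001 but 33⁵ = 39135393 reaches it, so n = 5.

5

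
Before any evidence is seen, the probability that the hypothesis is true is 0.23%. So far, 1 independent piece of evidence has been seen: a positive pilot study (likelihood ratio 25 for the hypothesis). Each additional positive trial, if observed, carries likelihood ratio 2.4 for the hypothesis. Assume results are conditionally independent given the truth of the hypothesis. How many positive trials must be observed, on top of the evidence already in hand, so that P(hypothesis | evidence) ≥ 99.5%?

Prior odds = 0.0023/0.9977 = 23/9977.
Bayes factor of the evidence already in hand = 25.
Odds after that evidence = (23/9977) × 25 = 575/9977.
Target odds = 0.995/0.005 = 199.
Need 2.4ⁿ ≥ 199 ÷ (575/9977) = 1985423/575.
2.4⁹ ≈2641.81 falls short of 1985423/575 but 2.4¹⁰ ≈6340.34 reaches it, so n = 10.

10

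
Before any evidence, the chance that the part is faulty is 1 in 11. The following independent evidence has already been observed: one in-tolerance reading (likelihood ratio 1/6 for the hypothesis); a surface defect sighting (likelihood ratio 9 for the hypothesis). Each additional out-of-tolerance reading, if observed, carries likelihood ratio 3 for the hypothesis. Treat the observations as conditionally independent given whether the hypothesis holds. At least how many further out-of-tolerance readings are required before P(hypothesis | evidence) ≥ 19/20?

5

Prior odds = (1/11)/(10/11) = 0.1.
Combined Bayes factor of the evidence already in hand = (1/6) × 9 = 1.5.
Odds after that evidence = 0.1 × 1.5 = 0.15.
Target odds = 0.95/0.05 = 19.
Need 3ⁿ ≥ 19 ÷ 0.15 = 380/3.
3⁴ = 81 falls short of 380/3 but 3⁵ = 243 reaches it, so n = 5.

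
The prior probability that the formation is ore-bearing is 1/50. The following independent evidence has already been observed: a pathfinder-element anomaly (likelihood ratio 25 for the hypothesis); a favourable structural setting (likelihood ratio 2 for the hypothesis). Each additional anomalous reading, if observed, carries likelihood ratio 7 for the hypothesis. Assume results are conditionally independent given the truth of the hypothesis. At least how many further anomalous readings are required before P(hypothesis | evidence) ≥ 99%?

Prior odds = 0.02/0.98 = 1/49.
Combined Bayes factor of the evidence already in hand = 25 × 2 = 50.
Odds after that evidence = (1/49) × 50 = 50/49.
Target odds = 0.99/0.01 = 99.
Need 7ⁿ ≥ 99 ÷ (50/49) = 97.02.
7² = 49 falls short of 97.02 but 7³ = 343 reaches it, so n = 3.

3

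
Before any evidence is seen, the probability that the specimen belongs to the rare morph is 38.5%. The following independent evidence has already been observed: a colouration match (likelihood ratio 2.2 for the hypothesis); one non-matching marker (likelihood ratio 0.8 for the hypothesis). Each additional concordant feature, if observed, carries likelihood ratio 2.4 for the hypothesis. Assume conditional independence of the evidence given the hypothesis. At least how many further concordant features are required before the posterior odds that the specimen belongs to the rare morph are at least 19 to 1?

4

Prior odds = 0.385/0.615 = 77/123.
Combined Bayes factor of the evidence already in hand = 2.2 × 0.8 = 1.76.
Odds after that evidence = (77/123) × 1.76 = 3388/3075.
Target odds = 19.
Need 2.4ⁿ ≥ 19 ÷ (3388/3075) = 58425/3388.
2.4³ = 13.824 falls short of 58425/3388 but 2.4⁴ = 33.1776 reaches it, so n = 4.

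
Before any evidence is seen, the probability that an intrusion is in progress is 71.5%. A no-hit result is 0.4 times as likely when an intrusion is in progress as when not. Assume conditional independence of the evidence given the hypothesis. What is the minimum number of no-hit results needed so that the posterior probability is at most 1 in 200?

Prior odds: 0.715 ÷ 0.285 = 143/57.
Likelihood ratio per no-hit result = 0.4.
Target posterior odds = 0.005/0.995 = 1/199.
Need (143/57) × 0.4ⁿ ≤ 1/199, i.e. 0.4ⁿ ≤ 57/28457.
0.4⁶ = 64/15625 is still above 57/28457 but 0.4⁷ = 128/78125 is at or below it, so n = 7.

7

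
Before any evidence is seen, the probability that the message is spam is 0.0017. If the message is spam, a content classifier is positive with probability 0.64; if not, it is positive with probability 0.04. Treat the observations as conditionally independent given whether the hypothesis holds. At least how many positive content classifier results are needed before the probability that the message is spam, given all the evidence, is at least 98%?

Prior odds = 0.0017/0.9983 = 17/9983.
Likelihood ratio of a positive = 0.64/0.04 = 16.
Target posterior odds = 0.98/0.02 = 49.
Need (17/9983) × 16ⁿ ≥ 49, i.e. 16ⁿ ≥ 489167/17.
16³ = 4096 falls short of 489167/17 but 16⁴ = 65536 reaches it, so n = 4.

4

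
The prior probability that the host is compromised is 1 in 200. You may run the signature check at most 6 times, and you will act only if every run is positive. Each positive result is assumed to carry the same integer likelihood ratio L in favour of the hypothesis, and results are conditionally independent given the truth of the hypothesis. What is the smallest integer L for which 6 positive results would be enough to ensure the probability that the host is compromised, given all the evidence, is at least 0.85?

4

Prior odds = 0.005/0.995 = 1/199.
Target odds = 0.85/0.15 = 17/3.
Need L⁶ ≥ 17/3 ÷ (1/199) = 3383/3.
3⁶ = 729 < 3383/3 ≤ 4096 = 4⁶, so L = 4.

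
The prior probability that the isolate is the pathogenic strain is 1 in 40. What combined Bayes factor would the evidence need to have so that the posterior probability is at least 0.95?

Prior odds = 0.025/0.975 = 1/39.
Target odds = 0.95/0.05 = 19.
Required Bayes factor = 19 ÷ (1/39) = 741.

741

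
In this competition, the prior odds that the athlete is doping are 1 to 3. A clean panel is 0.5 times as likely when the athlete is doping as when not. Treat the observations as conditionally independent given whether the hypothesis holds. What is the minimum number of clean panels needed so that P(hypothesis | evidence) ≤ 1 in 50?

Prior odds = 1/3.
Likelihood ratio per clean panel = 0.5.
Target odds: 0.02 ÷ 0.98 = 1/49.
Need (1/3) × 0.5ⁿ ≤ 1/49, i.e. 0.5ⁿ ≤ 3/49.
0.5⁴ = 0.0625 is still above 3/49 but 0.5⁵ = 0.03125 is at or below it, so n = 5.

5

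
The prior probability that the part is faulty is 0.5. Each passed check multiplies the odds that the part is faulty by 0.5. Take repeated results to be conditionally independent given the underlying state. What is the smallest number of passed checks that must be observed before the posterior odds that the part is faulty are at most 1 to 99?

7

Prior odds = 0.5/0.5 = 1.
Likelihood ratio per passed check = 0.5.
Target odds = 1/99.
Require 0.5ⁿ ≤ 1/99 ÷ 1 = 1/99.
0.5⁶ = 0.015625 is still above 1/99 but 0.5⁷ = 0.0078125 is at or below it, so n = 7.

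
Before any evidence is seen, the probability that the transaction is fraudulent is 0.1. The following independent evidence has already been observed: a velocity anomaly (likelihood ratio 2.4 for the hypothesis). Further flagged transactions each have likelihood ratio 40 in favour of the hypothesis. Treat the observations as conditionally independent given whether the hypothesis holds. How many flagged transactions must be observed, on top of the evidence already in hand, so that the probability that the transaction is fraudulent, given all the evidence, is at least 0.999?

3

Prior odds = 0.1/0.9 = 1/9.
Bayes factor of the evidence already in hand = 2.4.
Odds after that evidence = (1/9) × 2.4 = 4/15.
Target odds = 0.999/0.001 = 999.
Need 40ⁿ ≥ 999 ÷ (4/15) = 3746.25.
40² = 1600 falls short of 3746.25 but 40³ = 64000 reaches it, so n = 3.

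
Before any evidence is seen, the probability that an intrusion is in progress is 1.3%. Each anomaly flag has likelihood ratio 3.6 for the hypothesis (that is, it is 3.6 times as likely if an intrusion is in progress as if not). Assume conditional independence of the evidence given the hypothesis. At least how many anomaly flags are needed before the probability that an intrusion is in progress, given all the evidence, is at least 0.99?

7

Prior odds = 0.013/0.987 = 13/987.
Likelihood ratio per anomaly flag = 3.6.
Target posterior odds = 0.99/0.01 = 99.
Need (13/987) × 3.6ⁿ ≥ 99, i.e. 3.6ⁿ ≥ 97713/13.
3.6⁶ = 34012224/15625 falls short of 97713/13 but 3.6⁷ = 612220032/78125 reaches it, so n = 7.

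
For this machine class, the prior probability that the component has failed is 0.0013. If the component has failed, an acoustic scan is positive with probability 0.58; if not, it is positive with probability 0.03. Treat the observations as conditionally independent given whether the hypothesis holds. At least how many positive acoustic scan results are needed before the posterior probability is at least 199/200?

5

Prior odds: 0.0013 ÷ 0.9987 = 13/9987.
Likelihood ratio of a positive = 0.58/0.03 = 58/3.
Target odds: 0.995 ÷ 0.005 = 199.
Need (13/9987) × (58/3)ⁿ ≥ 199, i.e. (58/3)ⁿ ≥ 1987413/13.
(58/3)⁴ = 11316496/81 falls short of 1987413/13 but (58/3)⁵ = 656356768/243 reaches it, so n = 5.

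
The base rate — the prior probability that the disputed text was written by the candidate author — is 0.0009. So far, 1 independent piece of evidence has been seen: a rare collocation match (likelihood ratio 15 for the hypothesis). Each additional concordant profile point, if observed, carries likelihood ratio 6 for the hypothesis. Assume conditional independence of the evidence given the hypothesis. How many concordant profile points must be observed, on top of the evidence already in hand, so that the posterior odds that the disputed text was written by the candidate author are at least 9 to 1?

4

Prior odds = 0.0009/0.9991 = 9/9991.
Bayes factor of the evidence already in hand = 15.
Odds after that evidence = (9/9991) × 15 = 135/9991.
Target odds = 9.
Need 6ⁿ ≥ 9 ÷ (135/9991) = 9991/15.
6³ = 216 falls short of 9991/15 but 6⁴ = 1296 reaches it, so n = 4.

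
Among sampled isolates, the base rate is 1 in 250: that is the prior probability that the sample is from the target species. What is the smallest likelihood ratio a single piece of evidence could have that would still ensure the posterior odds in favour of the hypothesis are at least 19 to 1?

4731

Prior odds = 0.004/0.996 = 1/249.
Target odds = 19.
Required Bayes factor = 19 ÷ (1/249) = 4731.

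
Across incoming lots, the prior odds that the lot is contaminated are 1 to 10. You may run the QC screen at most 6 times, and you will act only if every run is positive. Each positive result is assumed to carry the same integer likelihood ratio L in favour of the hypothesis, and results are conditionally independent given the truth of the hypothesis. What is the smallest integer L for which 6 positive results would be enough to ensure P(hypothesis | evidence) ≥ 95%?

Prior odds = 0.1.
Target odds = 0.95/0.05 = 19.
Need L⁶ ≥ 19 ÷ 0.1 = 190.
2⁶ = 64 < 190 ≤ 729 = 3⁶, so L = 3.

3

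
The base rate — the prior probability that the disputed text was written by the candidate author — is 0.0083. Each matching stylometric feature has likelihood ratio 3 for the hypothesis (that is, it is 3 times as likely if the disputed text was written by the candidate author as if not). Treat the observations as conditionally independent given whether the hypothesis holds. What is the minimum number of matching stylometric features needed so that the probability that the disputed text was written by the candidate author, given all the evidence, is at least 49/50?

8

Prior odds = 0.0083/0.9917 = 83/9917.
Likelihood ratio per matching stylometric feature = 3.
Target odds: 0.98 ÷ 0.02 = 49.
Need (83/9917) × 3ⁿ ≥ 49, i.e. 3ⁿ ≥ 485933/83.
3⁷ = 2187 falls short of 485933/83 but 3⁸ = 6561 reaches it, so n = 8.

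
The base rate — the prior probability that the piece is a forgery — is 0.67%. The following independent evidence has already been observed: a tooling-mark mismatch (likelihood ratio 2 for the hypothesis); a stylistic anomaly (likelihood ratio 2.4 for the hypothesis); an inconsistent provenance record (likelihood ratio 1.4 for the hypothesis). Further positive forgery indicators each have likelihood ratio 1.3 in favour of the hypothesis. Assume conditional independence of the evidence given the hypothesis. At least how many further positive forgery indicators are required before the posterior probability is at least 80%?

18

Prior odds = 0.0067/0.9933 = 67/9933.
Combined Bayes factor of the evidence already in hand = 2 × 2.4 × 1.4 = 6.72.
Odds after that evidence = (67/9933) × 6.72 = 536/11825.
Target odds = 0.8/0.2 = 4.
Need 1.3ⁿ ≥ 4 ÷ (536/11825) = 11825/134.
1.3¹⁷ ≈86.5042 falls short of 11825/134 but 1.3¹⁸ ≈112.455 reaches it, so n = 18.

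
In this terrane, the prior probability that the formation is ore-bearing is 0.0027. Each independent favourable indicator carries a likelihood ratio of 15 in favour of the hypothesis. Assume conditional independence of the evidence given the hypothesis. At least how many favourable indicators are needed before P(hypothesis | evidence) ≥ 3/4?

Prior odds: 0.0027 ÷ 0.9973 = 27/9973.
Likelihood ratio per favourable indicator = 15.
Target odds: 0.75 ÷ 0.25 = 3.
Require 15ⁿ ≥ 3 ÷ (27/9973) = 9973/9.
15² = 225 falls short of 9973/9 but 15³ = 3375 reaches it, so n = 3.

3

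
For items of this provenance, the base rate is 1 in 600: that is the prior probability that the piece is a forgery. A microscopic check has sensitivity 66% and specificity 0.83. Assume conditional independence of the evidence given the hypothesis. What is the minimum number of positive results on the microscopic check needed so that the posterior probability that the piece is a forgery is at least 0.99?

Prior odds: (1/600) ÷ (599/600) = 1/599.
False-positive rate = 1 − 0.83 = 0.17; likelihood ratio of a positive = 0.66/0.17 = 66/17.
Target odds: 0.99 ÷ 0.01 = 99.
Need (1/599) × (66/17)ⁿ ≥ 99, i.e. (66/17)ⁿ ≥ 59301.
(66/17)⁸ ≈51613.1 falls short of 59301 but (66/17)⁹ ≈200380 reaches it, so n = 9.

9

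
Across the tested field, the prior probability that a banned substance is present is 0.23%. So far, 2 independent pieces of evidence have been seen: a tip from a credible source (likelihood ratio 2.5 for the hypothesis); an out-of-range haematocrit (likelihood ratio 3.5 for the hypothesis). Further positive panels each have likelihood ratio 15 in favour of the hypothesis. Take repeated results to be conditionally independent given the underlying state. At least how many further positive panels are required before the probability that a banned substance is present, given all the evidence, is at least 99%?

Prior odds = 0.0023/0.9977 = 23/9977.
Combined Bayes factor of the evidence already in hand = 2.5 × 3.5 = 8.75.
Odds after that evidence = (23/9977) × 8.75 = 805/39908.
Target odds = 0.99/0.01 = 99.
Need 15ⁿ ≥ 99 ÷ (805/39908) = 3950892/805.
15³ = 3375 falls short of 3950892/805 but 15⁴ = 50625 reaches it, so n = 4.

4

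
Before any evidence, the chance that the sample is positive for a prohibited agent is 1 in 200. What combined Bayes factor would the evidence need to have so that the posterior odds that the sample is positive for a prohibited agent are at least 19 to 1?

Prior odds = 0.005/0.995 = 1/199.
Target odds = 19.
Required Bayes factor = 19 ÷ (1/199) = 3781.

3781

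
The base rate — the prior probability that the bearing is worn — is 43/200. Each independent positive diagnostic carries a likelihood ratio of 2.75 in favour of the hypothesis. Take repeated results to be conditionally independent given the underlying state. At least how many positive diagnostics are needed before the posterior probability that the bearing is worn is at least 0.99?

6

Prior odds: 0.215 ÷ 0.785 = 43/157.
Likelihood ratio per positive diagnostic = 2.75.
Target odds: 0.99 ÷ 0.01 = 99.
Need (43/157) × 2.75ⁿ ≥ 99, i.e. 2.75ⁿ ≥ 15543/43.
2.75⁵ = 161051/1024 falls short of 15543/43 but 2.75⁶ = 1771561/4096 reaches it, so n = 6.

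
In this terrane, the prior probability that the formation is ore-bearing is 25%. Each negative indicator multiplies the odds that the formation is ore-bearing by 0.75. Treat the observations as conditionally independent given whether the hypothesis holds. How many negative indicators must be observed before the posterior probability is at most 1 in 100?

Prior odds: 0.25 ÷ 0.75 = 1/3.
Likelihood ratio per negative indicator = 0.75.
Target posterior odds = 0.01/0.99 = 1/99.
Need (1/3) × 0.75ⁿ ≤ 1/99, i.e. 0.75ⁿ ≤ 1/33.
0.75¹² = 531441/16777216 is still above 1/33 but 0.75¹³ = 1594323/67108864 is at or below it, so n = 13.

13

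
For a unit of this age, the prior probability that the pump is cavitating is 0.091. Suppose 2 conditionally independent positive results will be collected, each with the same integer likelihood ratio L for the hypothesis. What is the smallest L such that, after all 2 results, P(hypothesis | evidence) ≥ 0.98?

23

Prior odds = 0.091/0.909 = 91/909.
Target odds = 0.98/0.02 = 49.
Need L² ≥ 49 ÷ (91/909) = 6363/13.
22² = 484 < 6363/13 ≤ 529 = 23², so L = 23.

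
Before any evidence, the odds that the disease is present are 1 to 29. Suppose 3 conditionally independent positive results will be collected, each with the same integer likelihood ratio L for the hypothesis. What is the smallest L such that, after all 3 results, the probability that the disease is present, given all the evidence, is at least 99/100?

Prior odds = 1/29.
Target odds = 0.99/0.01 = 99.
Need L³ ≥ 99 ÷ (1/29) = 2871.
14³ = 2744 < 2871 ≤ 3375 = 15³, so L = 15.

15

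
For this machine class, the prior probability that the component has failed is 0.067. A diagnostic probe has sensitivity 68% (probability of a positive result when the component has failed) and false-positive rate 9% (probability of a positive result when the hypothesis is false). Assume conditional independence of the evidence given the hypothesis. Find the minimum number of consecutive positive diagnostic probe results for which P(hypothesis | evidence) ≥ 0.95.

Prior odds: 0.067 ÷ 0.933 = 67/933.
Likelihood ratio of a positive result = 0.68/0.09 = 68/9.
Target odds: 0.95 ÷ 0.05 = 19.
Require (68/9)ⁿ ≥ 19 ÷ (67/933) = 17727/67.
(68/9)² = 4624/81 falls short of 17727/67 but (68/9)³ = 314432/729 reaches it, so n = 3.

3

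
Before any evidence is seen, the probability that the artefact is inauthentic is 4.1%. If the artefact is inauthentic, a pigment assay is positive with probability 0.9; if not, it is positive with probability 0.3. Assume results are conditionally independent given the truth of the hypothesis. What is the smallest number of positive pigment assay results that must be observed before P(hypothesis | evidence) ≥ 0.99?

Prior odds = 0.041/0.959 = 41/959.
Likelihood ratio of a positive = 0.9/0.3 = 3.
Target odds: 0.99 ÷ 0.01 = 99.
Require 3ⁿ ≥ 99 ÷ (41/959) = 94941/41.
3⁷ = 2187 falls short of 94941/41 but 3⁸ = 6561 reaches it, so n = 8.

8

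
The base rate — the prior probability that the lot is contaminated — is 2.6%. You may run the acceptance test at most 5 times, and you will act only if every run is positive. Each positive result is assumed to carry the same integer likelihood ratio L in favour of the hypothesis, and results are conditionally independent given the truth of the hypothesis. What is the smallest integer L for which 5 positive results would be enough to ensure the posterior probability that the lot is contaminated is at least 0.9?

Prior odds = 0.026/0.974 = 13/487.
Target odds = 0.9/0.1 = 9.
Need L⁵ ≥ 9 ÷ (13/487) = 4383/13.
3⁵ = 243 < 4383/13 ≤ 1024 = 4⁵, so L = 4.

4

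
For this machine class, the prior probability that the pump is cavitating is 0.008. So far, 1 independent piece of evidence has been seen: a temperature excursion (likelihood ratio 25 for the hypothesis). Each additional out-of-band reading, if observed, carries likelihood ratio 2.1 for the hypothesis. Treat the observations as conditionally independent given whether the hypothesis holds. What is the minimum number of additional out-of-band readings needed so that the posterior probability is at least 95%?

7

Prior odds = 0.008/0.992 = 1/124.
Bayes factor of the evidence already in hand = 25.
Odds after that evidence = (1/124) × 25 = 25/124.
Target odds = 0.95/0.05 = 19.
Need 2.1ⁿ ≥ 19 ÷ (25/124) = 94.24.
2.1⁶ = 85766121/1000000 falls short of 94.24 but 2.1⁷ ≈180.109 reaches it, so n = 7.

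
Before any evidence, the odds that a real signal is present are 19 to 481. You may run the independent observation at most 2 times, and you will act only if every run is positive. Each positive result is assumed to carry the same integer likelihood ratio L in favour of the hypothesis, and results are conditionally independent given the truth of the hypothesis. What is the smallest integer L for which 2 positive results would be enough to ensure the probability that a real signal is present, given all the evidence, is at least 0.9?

16

Prior odds = 19/481.
Target odds = 0.9/0.1 = 9.
Need L² ≥ 9 ÷ (19/481) = 4329/19.
15² = 225 < 4329/19 ≤ 256 = 16², so L = 16.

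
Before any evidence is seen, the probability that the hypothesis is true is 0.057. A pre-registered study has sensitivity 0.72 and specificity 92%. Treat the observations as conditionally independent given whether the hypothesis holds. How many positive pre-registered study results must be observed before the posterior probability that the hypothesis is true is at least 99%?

4

Prior odds: 0.057 ÷ 0.943 = 57/943.
False-positive rate = 1 − 0.92 = 0.08; likelihood ratio of a positive = 0.72/0.08 = 9.
Target posterior odds = 0.99/0.01 = 99.
Require 9ⁿ ≥ 99 ÷ (57/943) = 31119/19.
9³ = 729 falls short of 31119/19 but 9⁴ = 6561 reaches it, so n = 4.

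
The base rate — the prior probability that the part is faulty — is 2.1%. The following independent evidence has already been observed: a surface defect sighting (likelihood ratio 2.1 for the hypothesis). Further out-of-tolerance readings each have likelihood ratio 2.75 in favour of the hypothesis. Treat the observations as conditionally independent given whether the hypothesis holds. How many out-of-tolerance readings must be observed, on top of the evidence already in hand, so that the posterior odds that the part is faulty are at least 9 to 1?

Prior odds = 0.021/0.979 = 21/979.
Bayes factor of the evidence already in hand = 2.1.
Odds after that evidence = (21/979) × 2.1 = 441/9790.
Target odds = 9.
Need 2.75ⁿ ≥ 9 ÷ (441/9790) = 9790/49.
2.75⁵ = 161051/1024 falls short of 9790/49 but 2.75⁶ = 1771561/4096 reaches it, so n = 6.

6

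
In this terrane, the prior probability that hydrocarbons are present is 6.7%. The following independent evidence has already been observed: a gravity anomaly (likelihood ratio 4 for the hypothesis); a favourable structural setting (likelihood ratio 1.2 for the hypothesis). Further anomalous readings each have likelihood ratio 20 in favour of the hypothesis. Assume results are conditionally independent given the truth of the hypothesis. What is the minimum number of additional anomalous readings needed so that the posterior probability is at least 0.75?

1

Prior odds = 0.067/0.933 = 67/933.
Combined Bayes factor of the evidence already in hand = 4 × 1.2 = 4.8.
Odds after that evidence = (67/933) × 4.8 = 536/1555.
Target odds = 0.75/0.25 = 3.
Need 20ⁿ ≥ 3 ÷ (536/1555) = 4665/536.
20¹ = 20, which meets the required 4665/536; so n = 1.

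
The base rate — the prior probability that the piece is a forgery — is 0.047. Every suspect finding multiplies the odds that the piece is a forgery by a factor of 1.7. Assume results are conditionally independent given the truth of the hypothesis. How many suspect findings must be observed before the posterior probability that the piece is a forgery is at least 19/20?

Prior odds = 0.047/0.953 = 47/953.
Likelihood ratio per suspect finding = 1.7.
Target posterior odds = 0.95/0.05 = 19.
Need (47/953) × 1.7ⁿ ≥ 19, i.e. 1.7ⁿ ≥ 18107/47.
1.7¹¹ ≈342.719 falls short of 18107/47 but 1.7¹² ≈582.622 reaches it, so n = 12.

12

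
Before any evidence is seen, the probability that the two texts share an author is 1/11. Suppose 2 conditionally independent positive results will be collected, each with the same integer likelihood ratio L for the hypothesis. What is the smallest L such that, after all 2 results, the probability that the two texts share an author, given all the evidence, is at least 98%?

23

Prior odds = (1/11)/(10/11) = 0.1.
Target odds = 0.98/0.02 = 49.
Need L² ≥ 49 ÷ 0.1 = 490.
22² = 484 < 490 ≤ 529 = 23², so L = 23.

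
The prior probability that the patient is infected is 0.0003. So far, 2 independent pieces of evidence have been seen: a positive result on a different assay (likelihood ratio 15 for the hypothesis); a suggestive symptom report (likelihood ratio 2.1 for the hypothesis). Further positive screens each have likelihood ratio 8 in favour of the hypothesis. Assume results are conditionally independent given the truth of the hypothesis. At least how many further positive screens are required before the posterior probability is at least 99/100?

Prior odds = 0.0003/0.9997 = 3/9997.
Combined Bayes factor of the evidence already in hand = 15 × 2.1 = 31.5.
Odds after that evidence = (3/9997) × 31.5 = 189/19994.
Target odds = 0.99/0.01 = 99.
Need 8ⁿ ≥ 99 ÷ (189/19994) = 219934/21.
8⁴ = 4096 falls short of 219934/21 but 8⁵ = 32768 reaches it, so n = 5.

5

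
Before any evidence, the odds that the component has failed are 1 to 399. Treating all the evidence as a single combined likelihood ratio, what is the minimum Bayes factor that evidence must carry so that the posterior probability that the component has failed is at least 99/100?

39501

Prior odds = 1/399.
Target odds = 0.99/0.01 = 99.
Required Bayes factor = 99 ÷ (1/399) = 39501.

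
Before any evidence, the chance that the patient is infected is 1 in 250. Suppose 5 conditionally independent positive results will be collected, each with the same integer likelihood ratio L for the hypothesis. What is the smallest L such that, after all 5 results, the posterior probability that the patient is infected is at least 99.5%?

9

Prior odds = 0.004/0.996 = 1/249.
Target odds = 0.995/0.005 = 199.
Need L⁵ ≥ 199 ÷ (1/249) = 49551.
8⁵ = 32768 < 49551 ≤ 59049 = 9⁵, so L = 9.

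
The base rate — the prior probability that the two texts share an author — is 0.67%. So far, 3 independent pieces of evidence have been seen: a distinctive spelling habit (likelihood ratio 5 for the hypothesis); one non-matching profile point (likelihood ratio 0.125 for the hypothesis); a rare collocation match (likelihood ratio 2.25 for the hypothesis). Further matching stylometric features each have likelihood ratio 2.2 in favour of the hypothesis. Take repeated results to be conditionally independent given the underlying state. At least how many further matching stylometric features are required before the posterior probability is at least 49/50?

11

Prior odds = 0.0067/0.9933 = 67/9933.
Combined Bayes factor of the evidence already in hand = 5 × 0.125 × 2.25 = 1.40625.
Odds after that evidence = (67/9933) × 1.40625 = 1005/105952.
Target odds = 0.98/0.02 = 49.
Need 2.2ⁿ ≥ 49 ÷ (1005/105952) = 5191648/1005.
2.2¹⁰ ≈2655.99 falls short of 5191648/1005 but 2.2¹¹ ≈5843.18 reaches it, so n = 11.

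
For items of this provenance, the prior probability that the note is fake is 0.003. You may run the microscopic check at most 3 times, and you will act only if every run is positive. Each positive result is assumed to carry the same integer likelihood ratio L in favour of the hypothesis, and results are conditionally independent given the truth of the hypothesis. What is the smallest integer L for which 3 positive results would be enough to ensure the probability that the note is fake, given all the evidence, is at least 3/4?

Prior odds = 0.003/0.997 = 3/997.
Target odds = 0.75/0.25 = 3.
Need L³ ≥ 3 ÷ (3/997) = 997.
9³ = 729 < 997 ≤ 1000 = 10³, so L = 10.

10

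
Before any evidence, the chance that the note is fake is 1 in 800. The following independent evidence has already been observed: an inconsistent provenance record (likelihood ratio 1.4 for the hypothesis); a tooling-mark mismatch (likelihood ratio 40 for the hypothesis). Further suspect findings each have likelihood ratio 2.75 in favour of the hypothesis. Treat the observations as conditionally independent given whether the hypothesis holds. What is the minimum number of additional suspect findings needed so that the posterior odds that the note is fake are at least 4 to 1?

Prior odds = 0.00125/0.99875 = 1/799.
Combined Bayes factor of the evidence already in hand = 1.4 × 40 = 56.
Odds after that evidence = (1/799) × 56 = 56/799.
Target odds = 4.
Need 2.75ⁿ ≥ 4 ÷ (56/799) = 799/14.
2.75³ = 20.796875 falls short of 799/14 but 2.75⁴ = 57.19140625 reaches it, so n = 4.

4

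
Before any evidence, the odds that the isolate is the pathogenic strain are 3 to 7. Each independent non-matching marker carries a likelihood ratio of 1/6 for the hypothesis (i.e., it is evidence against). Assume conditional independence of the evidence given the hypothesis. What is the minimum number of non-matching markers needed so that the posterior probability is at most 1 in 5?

1

Prior odds = 3/7.
Likelihood ratio per non-matching marker = 1/6.
Target odds: 0.2 ÷ 0.8 = 0.25.
Require (1/6)ⁿ ≤ 0.25 ÷ (3/7) = 7/12.
(1/6)¹ = 1/6, which is already at or below the required 7/12; so n = 1.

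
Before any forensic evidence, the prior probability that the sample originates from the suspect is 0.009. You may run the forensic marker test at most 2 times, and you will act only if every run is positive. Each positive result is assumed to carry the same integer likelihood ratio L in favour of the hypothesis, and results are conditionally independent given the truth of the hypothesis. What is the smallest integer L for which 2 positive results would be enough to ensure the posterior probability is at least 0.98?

Prior odds = 0.009/0.991 = 9/991.
Target odds = 0.98/0.02 = 49.
Need L² ≥ 49 ÷ (9/991) = 48559/9.
73² = 5329 < 48559/9 ≤ 5476 = 74², so L = 74.

74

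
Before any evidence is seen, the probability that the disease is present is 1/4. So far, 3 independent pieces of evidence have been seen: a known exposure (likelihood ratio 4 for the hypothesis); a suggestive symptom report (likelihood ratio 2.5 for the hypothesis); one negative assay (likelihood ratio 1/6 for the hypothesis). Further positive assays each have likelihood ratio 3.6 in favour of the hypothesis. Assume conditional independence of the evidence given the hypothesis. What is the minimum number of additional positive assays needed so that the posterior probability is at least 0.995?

5

Prior odds = 0.25/0.75 = 1/3.
Combined Bayes factor of the evidence already in hand = 4 × 2.5 × (1/6) = 5/3.
Odds after that evidence = (1/3) × 5/3 = 5/9.
Target odds = 0.995/0.005 = 199.
Need 3.6ⁿ ≥ 199 ÷ (5/9) = 358.2.
3.6⁴ = 167.9616 falls short of 358.2 but 3.6⁵ = 604.66176 reaches it, so n = 5.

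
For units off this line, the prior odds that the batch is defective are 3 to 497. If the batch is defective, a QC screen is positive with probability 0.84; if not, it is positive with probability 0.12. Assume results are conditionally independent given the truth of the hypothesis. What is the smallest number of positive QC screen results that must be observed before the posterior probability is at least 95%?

5

Prior odds = 3/497.
Likelihood ratio of a positive = 0.84/0.12 = 7.
Target posterior odds = 0.95/0.05 = 19.
Need (3/497) × 7ⁿ ≥ 19, i.e. 7ⁿ ≥ 9443/3.
7⁴ = 2401 falls short of 9443/3 but 7⁵ = 16807 reaches it, so n = 5.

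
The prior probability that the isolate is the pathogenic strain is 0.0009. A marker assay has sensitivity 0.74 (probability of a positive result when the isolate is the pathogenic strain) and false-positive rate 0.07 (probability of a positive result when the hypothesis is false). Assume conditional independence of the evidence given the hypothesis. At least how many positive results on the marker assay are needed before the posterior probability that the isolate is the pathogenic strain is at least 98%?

5

Prior odds = 0.0009/0.9991 = 9/9991.
Likelihood ratio of a positive result = 0.74/0.07 = 74/7.
Target posterior odds = 0.98/0.02 = 49.
Need (9/9991) × (74/7)ⁿ ≥ 49, i.e. (74/7)ⁿ ≥ 489559/9.
(74/7)⁴ = 29986576/2401 falls short of 489559/9 but (74/7)⁵ ≈132029 reaches it, so n = 5.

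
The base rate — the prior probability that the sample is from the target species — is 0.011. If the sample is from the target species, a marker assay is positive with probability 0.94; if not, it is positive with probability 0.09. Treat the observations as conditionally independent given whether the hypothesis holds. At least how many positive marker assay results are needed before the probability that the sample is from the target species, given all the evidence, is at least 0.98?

Prior odds = 0.011/0.989 = 11/989.
Likelihood ratio of a positive = 0.94/0.09 = 94/9.
Target odds: 0.98 ÷ 0.02 = 49.
Need (11/989) × (94/9)ⁿ ≥ 49, i.e. (94/9)ⁿ ≥ 48461/11.
(94/9)³ = 830584/729 falls short of 48461/11 but (94/9)⁴ = 78074896/6561 reaches it, so n = 4.

4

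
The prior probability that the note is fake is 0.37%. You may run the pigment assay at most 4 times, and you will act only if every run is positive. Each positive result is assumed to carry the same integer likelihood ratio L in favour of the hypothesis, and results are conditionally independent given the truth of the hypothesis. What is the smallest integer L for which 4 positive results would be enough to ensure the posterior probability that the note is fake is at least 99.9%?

Prior odds = 0.0037/0.9963 = 37/9963.
Target odds = 0.999/0.001 = 999.
Need L⁴ ≥ 999 ÷ (37/9963) = 269001.
22⁴ = 234256 < 269001 ≤ 279841 = 23⁴, so L = 23.

23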